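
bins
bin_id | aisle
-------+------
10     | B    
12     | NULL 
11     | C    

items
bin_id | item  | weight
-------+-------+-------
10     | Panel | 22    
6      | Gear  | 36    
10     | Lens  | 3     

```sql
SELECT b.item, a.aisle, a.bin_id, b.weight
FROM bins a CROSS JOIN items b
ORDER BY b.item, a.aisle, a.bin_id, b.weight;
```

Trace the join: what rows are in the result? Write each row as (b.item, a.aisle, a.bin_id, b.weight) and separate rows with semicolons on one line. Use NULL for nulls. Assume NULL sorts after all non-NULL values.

(Gear, B, 10, 36); (Gear, C, 11, 36); (Gear, NULL, 12, 36); (Lens, B, 10, 3); (Lens, C, 11, 3); (Lens, NULL, 12, 3); (Panel, B, 10, 22); (Panel, C, 11, 22); (Panel, NULL, 12, 22)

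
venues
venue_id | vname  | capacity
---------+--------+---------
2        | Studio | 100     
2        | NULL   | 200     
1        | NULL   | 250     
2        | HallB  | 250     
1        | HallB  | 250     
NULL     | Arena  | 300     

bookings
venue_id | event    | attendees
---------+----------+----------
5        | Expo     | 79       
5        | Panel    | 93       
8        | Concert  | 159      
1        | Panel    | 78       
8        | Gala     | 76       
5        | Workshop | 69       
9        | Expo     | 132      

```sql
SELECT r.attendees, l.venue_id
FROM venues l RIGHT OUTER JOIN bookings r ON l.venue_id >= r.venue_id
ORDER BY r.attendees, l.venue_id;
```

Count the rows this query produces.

11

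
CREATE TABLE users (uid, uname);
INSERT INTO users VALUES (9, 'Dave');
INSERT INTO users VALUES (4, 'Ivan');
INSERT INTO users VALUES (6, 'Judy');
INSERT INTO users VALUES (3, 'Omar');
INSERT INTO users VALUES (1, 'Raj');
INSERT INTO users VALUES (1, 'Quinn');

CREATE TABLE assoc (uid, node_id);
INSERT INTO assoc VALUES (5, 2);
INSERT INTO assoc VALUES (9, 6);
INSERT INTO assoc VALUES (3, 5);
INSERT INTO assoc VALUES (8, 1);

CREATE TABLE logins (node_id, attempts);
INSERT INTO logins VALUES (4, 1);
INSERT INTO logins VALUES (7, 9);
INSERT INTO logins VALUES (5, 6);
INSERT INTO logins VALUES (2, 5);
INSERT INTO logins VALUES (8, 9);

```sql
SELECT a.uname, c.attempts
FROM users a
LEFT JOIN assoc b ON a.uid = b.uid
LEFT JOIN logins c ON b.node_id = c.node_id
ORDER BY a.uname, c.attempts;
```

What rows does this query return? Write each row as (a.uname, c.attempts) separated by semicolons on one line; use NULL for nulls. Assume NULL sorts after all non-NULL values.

Evaluate left to right. First `users a LEFT JOIN assoc b` on uid: 6 row(s).
Then LEFT JOIN `logins c` on node_id: each of those 6 rows is kept; rows whose b.node_id has no match in c get NULL for c's columns.

(Dave, NULL); (Ivan, NULL); (Judy, NULL); (Omar, 6); (Quinn, NULL); (Raj, NULL)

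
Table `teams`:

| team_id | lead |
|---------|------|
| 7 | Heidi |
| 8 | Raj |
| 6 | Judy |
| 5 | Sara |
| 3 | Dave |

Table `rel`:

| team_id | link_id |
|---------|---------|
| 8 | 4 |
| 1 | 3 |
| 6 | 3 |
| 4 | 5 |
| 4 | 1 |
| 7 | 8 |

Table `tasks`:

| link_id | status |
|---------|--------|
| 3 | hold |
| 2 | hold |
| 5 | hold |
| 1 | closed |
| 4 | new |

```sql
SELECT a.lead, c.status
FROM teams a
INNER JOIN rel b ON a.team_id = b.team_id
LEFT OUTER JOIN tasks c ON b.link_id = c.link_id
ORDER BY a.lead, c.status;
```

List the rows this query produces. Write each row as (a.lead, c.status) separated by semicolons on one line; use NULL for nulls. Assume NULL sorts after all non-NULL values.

Evaluate left to right. First `teams a INNER JOIN rel b` on team_id: 3 row(s).
Then LEFT JOIN `tasks c` on link_id: each of those 3 rows is kept; rows whose b.link_id has no match in c get NULL for c's columns.

(Heidi, NULL); (Judy, hold); (Raj, new)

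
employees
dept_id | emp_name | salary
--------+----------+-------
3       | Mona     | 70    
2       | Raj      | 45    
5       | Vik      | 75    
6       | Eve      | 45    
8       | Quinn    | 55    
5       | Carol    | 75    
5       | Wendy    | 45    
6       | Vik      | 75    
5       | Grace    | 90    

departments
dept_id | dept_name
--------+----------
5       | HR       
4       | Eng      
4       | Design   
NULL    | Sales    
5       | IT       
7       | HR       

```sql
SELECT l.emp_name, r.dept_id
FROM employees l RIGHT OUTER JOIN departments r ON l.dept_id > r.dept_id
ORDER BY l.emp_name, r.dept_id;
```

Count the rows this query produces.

RIGHT JOIN keeps every row from `departments`; unmatched rows get NULL for `employees`'s columns.
Matching on l.dept_id > r.dept_id. A NULL in a compared column never satisfies the condition.
- l row (dept_id=3): no match.
- l row (dept_id=2): no match.
- l row (dept_id=5): matches 2 r row(s) → 2 output row(s).
- l row (dept_id=6): matches 4 r row(s) → 4 output row(s).
- l row (dept_id=8): matches 5 r row(s) → 5 output row(s).
- l row (dept_id=5): matches 2 r row(s) → 2 output row(s).
- l row (dept_id=5): matches 2 r row(s) → 2 output row(s).
- l row (dept_id=6): matches 4 r row(s) → 4 output row(s).
- l row (dept_id=5): matches 2 r row(s) → 2 output row(s).
- 1 row(s) from r found no l partner → padded with NULL.
Total: 21 matched + 1 padded = 22 rows.

22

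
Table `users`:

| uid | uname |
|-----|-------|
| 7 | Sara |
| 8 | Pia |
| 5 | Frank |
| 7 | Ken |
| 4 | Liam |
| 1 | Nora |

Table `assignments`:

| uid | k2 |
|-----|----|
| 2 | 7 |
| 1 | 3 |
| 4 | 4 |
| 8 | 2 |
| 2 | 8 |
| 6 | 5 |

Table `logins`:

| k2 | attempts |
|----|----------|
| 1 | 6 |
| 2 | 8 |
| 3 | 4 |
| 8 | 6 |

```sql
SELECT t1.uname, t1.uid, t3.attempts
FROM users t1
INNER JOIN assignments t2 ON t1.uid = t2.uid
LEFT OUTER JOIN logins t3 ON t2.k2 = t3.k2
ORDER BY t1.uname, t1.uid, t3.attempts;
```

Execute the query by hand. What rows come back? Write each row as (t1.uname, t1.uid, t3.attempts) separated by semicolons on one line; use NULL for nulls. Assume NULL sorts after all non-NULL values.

(Liam, 4, NULL); (Nora, 1, 4); (Pia, 8, 8)

Step 1 — t1 INNER JOIN t2 on uid → 3 row(s).
Then LEFT JOIN `logins t3` on k2: each of those 3 rows is kept; rows whose t2.k2 has no match in t3 get NULL for t3's columns.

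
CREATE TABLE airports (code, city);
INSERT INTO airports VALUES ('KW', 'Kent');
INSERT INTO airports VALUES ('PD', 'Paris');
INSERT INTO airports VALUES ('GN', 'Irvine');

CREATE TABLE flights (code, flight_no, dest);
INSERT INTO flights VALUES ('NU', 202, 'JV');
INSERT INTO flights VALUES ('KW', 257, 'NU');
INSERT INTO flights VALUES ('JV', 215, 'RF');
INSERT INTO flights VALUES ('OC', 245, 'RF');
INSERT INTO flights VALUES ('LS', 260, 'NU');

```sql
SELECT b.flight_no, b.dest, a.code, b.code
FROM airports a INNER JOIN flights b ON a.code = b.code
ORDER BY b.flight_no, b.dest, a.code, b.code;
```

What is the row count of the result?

1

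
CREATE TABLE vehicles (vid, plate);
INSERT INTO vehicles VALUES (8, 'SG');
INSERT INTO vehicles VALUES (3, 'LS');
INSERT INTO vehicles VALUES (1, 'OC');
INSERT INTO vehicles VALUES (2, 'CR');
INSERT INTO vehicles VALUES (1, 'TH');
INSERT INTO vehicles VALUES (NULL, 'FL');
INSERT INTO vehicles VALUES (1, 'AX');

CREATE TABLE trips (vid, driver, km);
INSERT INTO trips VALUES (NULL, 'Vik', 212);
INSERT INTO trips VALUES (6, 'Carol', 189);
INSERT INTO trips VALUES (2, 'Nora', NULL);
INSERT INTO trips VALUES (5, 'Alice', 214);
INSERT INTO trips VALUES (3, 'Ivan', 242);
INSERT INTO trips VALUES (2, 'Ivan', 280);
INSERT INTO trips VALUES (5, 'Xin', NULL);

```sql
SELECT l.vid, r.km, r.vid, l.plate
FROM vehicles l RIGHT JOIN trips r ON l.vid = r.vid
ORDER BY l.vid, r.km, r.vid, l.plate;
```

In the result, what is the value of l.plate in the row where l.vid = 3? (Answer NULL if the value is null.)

RIGHT JOIN keeps every row from `trips`; unmatched rows get NULL for `vehicles`'s columns.
Matching on l.vid = r.vid. A NULL in a compared column never satisfies the condition.
- l (vid=8) has no partner in r.
- l (vid=3) pairs with 1 row(s) of r.
- l (vid=1) has no partner in r.
- l (vid=2) pairs with 2 row(s) of r.
- l (vid=1) has no partner in r.
- l (vid=NULL) has no partner in r.
- l (vid=1) has no partner in r.
- 4 r row(s) had no l match → kept, l columns NULL.

LS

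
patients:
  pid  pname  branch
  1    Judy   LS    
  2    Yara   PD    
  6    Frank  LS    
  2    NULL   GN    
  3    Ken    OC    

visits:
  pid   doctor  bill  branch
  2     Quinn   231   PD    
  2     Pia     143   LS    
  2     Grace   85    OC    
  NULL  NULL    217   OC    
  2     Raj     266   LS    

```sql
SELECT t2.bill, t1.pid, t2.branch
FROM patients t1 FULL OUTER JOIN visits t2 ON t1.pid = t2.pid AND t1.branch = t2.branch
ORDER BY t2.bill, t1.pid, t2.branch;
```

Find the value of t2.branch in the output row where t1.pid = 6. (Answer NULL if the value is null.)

NULL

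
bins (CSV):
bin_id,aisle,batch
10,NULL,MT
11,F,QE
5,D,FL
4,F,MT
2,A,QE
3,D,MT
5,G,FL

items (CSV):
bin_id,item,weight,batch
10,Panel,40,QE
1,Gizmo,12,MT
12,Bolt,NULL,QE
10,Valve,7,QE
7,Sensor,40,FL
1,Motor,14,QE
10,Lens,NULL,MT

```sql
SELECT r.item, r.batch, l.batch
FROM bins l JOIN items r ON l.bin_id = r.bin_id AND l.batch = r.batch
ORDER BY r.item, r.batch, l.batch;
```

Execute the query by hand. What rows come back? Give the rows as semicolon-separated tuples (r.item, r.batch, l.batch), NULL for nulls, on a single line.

(Lens, MT, MT)

INNER JOIN keeps only pairs where the ON condition holds.
Matching on l.bin_id = r.bin_id AND l.batch = r.batch.
- bin_id=10, batch=MT: 1 matching r row(s), so 1 row(s) emitted.
- bin_id=11, batch=QE: no matching r row, dropped.
- bin_id=5, batch=FL: no matching r row, dropped.
- bin_id=4, batch=MT: no matching r row, dropped.
- bin_id=2, batch=QE: no matching r row, dropped.
- bin_id=3, batch=MT: no matching r row, dropped.
- bin_id=5, batch=FL: no matching r row, dropped.
After projecting and ordering:
r.item | r.batch | l.batch
Lens | MT | MT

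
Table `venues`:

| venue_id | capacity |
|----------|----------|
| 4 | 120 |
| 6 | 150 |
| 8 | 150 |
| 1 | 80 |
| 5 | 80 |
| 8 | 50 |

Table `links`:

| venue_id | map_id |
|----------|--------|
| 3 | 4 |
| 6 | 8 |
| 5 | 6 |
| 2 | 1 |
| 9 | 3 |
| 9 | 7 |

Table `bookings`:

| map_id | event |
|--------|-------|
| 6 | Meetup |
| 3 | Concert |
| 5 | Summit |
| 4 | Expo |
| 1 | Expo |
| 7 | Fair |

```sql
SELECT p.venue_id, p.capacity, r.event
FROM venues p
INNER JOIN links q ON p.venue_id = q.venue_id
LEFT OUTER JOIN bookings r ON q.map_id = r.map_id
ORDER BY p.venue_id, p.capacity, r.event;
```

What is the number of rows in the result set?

2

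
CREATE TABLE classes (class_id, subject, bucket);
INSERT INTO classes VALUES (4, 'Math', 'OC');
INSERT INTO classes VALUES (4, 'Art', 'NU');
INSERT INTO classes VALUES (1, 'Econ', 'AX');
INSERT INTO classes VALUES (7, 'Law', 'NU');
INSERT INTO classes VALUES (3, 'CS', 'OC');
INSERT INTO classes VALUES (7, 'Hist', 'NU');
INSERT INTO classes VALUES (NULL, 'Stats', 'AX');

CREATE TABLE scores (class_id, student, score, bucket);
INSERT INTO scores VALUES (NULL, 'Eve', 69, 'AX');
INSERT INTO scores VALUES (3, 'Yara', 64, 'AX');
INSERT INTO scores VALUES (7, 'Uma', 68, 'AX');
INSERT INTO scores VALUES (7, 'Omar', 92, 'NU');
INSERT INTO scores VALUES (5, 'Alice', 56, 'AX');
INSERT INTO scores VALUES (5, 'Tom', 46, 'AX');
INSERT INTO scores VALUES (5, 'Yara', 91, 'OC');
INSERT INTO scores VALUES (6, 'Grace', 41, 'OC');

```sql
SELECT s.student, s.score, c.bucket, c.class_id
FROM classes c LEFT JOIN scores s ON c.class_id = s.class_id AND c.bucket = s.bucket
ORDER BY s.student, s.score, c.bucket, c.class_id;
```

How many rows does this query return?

LEFT JOIN keeps every row from `classes`; unmatched rows get NULL for `scores`'s columns.
Matching on c.class_id = s.class_id AND c.bucket = s.bucket. A NULL in a compared column never satisfies the condition.
- c row (class_id=4, bucket=OC): no match → kept, s columns NULL.
- c row (class_id=4, bucket=NU): no match → kept, s columns NULL.
- c row (class_id=1, bucket=AX): no match → kept, s columns NULL.
- c row (class_id=7, bucket=NU): matches 1 s row(s) → 1 output row(s).
- c row (class_id=3, bucket=OC): no match → kept, s columns NULL.
- c row (class_id=7, bucket=NU): matches 1 s row(s) → 1 output row(s).
- c row (class_id=NULL, bucket=AX): no match → kept, s columns NULL.
Total: 2 matched + 5 padded = 7 rows.

7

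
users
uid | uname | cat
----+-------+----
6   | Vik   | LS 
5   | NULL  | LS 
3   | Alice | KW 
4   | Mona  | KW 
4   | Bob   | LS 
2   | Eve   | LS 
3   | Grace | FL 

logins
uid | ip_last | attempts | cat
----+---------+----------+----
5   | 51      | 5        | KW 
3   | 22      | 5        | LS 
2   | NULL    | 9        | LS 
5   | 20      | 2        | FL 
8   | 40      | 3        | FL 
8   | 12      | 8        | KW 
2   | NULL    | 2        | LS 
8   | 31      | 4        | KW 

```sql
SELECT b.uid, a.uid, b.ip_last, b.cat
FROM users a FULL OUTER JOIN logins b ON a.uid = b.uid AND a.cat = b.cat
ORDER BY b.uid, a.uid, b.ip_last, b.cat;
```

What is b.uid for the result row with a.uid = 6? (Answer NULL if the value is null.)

FULL OUTER JOIN keeps every row from both sides; unmatched rows get NULL for the other side's columns.
Matching on a.uid = b.uid AND a.cat = b.cat.
- a (uid=6, cat=LS) has no partner → padded with NULL.
- a (uid=5, cat=LS) has no partner → padded with NULL.
- a (uid=3, cat=KW) has no partner → padded with NULL.
- a (uid=4, cat=KW) has no partner → padded with NULL.
- a (uid=4, cat=LS) has no partner → padded with NULL.
- a (uid=2, cat=LS) pairs with 2 row(s) of b.
- a (uid=3, cat=FL) has no partner → padded with NULL.
- 6 b row(s) had no a match → kept, a columns NULL.

NULL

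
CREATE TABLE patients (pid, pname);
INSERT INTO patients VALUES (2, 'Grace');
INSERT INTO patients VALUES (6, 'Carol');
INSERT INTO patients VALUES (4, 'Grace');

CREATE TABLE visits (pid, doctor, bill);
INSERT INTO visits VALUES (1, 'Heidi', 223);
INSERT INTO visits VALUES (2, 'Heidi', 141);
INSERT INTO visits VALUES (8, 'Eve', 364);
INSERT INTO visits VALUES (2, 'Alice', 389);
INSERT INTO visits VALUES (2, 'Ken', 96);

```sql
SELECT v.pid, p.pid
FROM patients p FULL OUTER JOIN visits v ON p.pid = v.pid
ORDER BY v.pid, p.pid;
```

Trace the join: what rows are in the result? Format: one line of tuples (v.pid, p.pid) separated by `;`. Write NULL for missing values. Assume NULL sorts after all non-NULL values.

FULL OUTER JOIN keeps every row from both sides; unmatched rows get NULL for the other side's columns.
Matching on p.pid = v.pid.
- p (pid=2) pairs with 3 row(s) of v.
- p (pid=6) has no partner → padded with NULL.
- p (pid=4) has no partner → padded with NULL.
- 2 v row(s) had no p match → kept, p columns NULL.
After projecting and ordering:
v.pid | p.pid
1 | NULL
2 | 2
2 | 2
2 | 2
8 | NULL
NULL | 4
NULL | 6

(1, NULL); (2, 2); (2, 2); (2, 2); (8, NULL); (NULL, 4); (NULL, 6)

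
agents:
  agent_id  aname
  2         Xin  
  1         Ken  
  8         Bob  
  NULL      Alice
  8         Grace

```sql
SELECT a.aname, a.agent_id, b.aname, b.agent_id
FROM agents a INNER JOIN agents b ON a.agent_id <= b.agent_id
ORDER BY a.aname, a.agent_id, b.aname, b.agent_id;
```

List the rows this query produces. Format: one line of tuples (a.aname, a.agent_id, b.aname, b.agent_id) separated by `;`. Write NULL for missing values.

(Bob, 8, Bob, 8); (Bob, 8, Grace, 8); (Grace, 8, Bob, 8); (Grace, 8, Grace, 8); (Ken, 1, Bob, 8); (Ken, 1, Grace, 8); (Ken, 1, Ken, 1); (Ken, 1, Xin, 2); (Xin, 2, Bob, 8); (Xin, 2, Grace, 8); (Xin, 2, Xin, 2)

INNER JOIN keeps only pairs where the ON condition holds.
Matching on a.agent_id <= b.agent_id. A NULL in a compared column never satisfies the condition.
- a row (agent_id=2): matches 3 b row(s) → 3 output row(s).
- a row (agent_id=1): matches 4 b row(s) → 4 output row(s).
- a row (agent_id=8): matches 2 b row(s) → 2 output row(s).
- a row (agent_id=NULL): no match → dropped.
- a row (agent_id=8): matches 2 b row(s) → 2 output row(s).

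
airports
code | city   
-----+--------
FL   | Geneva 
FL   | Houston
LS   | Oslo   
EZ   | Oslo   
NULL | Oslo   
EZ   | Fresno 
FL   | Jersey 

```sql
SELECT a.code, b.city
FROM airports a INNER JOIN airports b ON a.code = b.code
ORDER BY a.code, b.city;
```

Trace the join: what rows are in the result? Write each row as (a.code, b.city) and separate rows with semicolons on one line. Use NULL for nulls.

(EZ, Fresno); (EZ, Fresno); (EZ, Oslo); (EZ, Oslo); (FL, Geneva); (FL, Geneva); (FL, Geneva); (FL, Houston); (FL, Houston); (FL, Houston); (FL, Jersey); (FL, Jersey); (FL, Jersey); (LS, Oslo)

INNER JOIN keeps only pairs where the ON condition holds.
Matching on a.code = b.code. A NULL in a compared column never satisfies the condition.
Matched pairs: 14.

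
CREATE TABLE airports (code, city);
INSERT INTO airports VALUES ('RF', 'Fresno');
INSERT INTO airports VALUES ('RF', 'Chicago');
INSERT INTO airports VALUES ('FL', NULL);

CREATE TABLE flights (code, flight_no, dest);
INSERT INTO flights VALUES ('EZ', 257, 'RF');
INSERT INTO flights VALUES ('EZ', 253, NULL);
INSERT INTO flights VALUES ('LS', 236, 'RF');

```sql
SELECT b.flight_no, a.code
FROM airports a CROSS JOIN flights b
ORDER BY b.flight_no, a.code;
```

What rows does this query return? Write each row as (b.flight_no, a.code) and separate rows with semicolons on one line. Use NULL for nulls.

(236, FL); (236, RF); (236, RF); (253, FL); (253, RF); (253, RF); (257, FL); (257, RF); (257, RF)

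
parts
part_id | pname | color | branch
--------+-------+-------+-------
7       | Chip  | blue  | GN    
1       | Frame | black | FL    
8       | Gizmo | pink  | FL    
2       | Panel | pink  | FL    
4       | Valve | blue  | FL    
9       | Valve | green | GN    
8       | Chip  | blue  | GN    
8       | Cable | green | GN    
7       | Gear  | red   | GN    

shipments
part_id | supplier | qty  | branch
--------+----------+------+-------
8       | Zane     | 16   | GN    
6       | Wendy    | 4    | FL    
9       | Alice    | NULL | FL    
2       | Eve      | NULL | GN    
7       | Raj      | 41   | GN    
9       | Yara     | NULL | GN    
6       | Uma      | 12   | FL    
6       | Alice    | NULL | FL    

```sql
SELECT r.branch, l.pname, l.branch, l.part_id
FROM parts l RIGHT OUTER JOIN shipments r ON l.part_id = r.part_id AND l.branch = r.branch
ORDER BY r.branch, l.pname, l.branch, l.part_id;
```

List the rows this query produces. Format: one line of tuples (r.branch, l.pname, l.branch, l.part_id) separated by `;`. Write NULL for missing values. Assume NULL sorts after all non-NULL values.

RIGHT JOIN keeps every row from `shipments`; unmatched rows get NULL for `parts`'s columns.
Matching on l.part_id = r.part_id AND l.branch = r.branch.
Matched pairs: 5; unmatched r rows kept: 5.

(FL, NULL, NULL, NULL); (FL, NULL, NULL, NULL); (FL, NULL, NULL, NULL); (FL, NULL, NULL, NULL); (GN, Cable, GN, 8); (GN, Chip, GN, 7); (GN, Chip, GN, 8); (GN, Gear, GN, 7); (GN, Valve, GN, 9); (GN, NULL, NULL, NULL)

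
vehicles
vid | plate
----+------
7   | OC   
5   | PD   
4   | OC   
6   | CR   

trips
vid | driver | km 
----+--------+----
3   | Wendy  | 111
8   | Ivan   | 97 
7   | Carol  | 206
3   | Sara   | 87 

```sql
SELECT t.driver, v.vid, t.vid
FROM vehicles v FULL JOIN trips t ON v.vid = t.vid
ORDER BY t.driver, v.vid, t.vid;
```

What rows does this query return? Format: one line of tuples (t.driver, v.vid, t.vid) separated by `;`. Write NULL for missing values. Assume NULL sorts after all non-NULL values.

FULL OUTER JOIN keeps every row from both sides; unmatched rows get NULL for the other side's columns.
Matching on v.vid = t.vid.
- vid=7: 1 matching t row(s), so 1 row(s) emitted.
- vid=5: no t row matches, row kept with t columns NULL.
- vid=4: no t row matches, row kept with t columns NULL.
- vid=6: no t row matches, row kept with t columns NULL.
- 3 row(s) from t found no v partner → padded with NULL.
After projecting and ordering:
t.driver | v.vid | t.vid
Carol | 7 | 7
Ivan | NULL | 8
Sara | NULL | 3
Wendy | NULL | 3
NULL | 4 | NULL
NULL | 5 | NULL
NULL | 6 | NULL

(Carol, 7, 7); (Ivan, NULL, 8); (Sara, NULL, 3); (Wendy, NULL, 3); (NULL, 4, NULL); (NULL, 5, NULL); (NULL, 6, NULL)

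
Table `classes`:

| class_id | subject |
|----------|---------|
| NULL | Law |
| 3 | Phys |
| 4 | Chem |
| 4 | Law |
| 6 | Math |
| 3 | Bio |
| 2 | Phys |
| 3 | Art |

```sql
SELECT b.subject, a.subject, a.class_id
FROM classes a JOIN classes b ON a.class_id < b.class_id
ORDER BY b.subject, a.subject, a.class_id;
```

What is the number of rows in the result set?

17

INNER JOIN keeps only pairs where the ON condition holds.
Matching on a.class_id < b.class_id. A NULL in a compared column never satisfies the condition.
Matched pairs: 17.
Total: 17 rows.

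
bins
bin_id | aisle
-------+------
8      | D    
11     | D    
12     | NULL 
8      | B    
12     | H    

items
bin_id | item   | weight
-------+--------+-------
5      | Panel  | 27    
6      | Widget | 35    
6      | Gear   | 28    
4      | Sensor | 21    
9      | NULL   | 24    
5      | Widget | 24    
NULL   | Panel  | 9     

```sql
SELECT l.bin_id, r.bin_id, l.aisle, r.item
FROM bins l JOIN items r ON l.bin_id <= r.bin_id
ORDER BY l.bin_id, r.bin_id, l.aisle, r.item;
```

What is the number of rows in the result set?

INNER JOIN keeps only pairs where the ON condition holds.
Matching on l.bin_id <= r.bin_id. A NULL in a compared column never satisfies the condition.
- bin_id=8: 1 matching r row(s), so 1 row(s) emitted.
- bin_id=11: no matching r row, dropped.
- bin_id=12: no matching r row, dropped.
- bin_id=8: 1 matching r row(s), so 1 row(s) emitted.
- bin_id=12: no matching r row, dropped.
Total: 2 rows.

2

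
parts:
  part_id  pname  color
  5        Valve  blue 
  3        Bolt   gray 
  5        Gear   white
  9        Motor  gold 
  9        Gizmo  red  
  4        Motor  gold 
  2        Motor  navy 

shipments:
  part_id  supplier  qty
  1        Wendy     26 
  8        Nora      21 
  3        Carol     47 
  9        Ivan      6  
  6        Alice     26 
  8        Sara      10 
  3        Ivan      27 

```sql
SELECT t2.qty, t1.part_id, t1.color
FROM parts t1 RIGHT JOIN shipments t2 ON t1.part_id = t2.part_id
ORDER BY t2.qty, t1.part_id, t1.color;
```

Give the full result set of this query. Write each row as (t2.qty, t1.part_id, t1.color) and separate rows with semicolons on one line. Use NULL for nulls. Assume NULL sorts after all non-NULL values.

(6, 9, gold); (6, 9, red); (10, NULL, NULL); (21, NULL, NULL); (26, NULL, NULL); (26, NULL, NULL); (27, 3, gray); (47, 3, gray)

RIGHT JOIN keeps every row from `shipments`; unmatched rows get NULL for `parts`'s columns.
Matching on t1.part_id = t2.part_id.
- t1 (part_id=5) has no partner in t2.
- t1 (part_id=3) pairs with 2 row(s) of t2.
- t1 (part_id=5) has no partner in t2.
- t1 (part_id=9) pairs with 1 row(s) of t2.
- t1 (part_id=9) pairs with 1 row(s) of t2.
- t1 (part_id=4) has no partner in t2.
- t1 (part_id=2) has no partner in t2.
- 4 row(s) from t2 found no t1 partner → padded with NULL.
After projecting and ordering:
t2.qty | t1.part_id | t1.color
6 | 9 | gold
6 | 9 | red
10 | NULL | NULL
21 | NULL | NULL
26 | NULL | NULL
26 | NULL | NULL
27 | 3 | gray
47 | 3 | gray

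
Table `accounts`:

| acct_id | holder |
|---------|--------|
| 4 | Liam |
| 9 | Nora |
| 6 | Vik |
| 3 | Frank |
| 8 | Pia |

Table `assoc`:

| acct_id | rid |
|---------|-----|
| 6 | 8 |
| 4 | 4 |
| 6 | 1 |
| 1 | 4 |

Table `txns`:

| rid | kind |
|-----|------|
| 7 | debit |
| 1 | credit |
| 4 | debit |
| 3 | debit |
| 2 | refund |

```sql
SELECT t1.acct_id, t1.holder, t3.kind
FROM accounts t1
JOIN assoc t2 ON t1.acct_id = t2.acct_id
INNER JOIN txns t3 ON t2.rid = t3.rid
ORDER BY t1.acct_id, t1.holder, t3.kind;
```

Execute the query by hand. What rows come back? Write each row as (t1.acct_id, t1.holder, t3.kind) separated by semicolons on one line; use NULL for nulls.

(4, Liam, debit); (6, Vik, credit)

Joins associate left-to-right: accounts INNER JOIN assoc on acct_id gives 3 intermediate row(s).
Then INNER JOIN `txns t3` on rid: keep only rows whose t2.rid appears in t3.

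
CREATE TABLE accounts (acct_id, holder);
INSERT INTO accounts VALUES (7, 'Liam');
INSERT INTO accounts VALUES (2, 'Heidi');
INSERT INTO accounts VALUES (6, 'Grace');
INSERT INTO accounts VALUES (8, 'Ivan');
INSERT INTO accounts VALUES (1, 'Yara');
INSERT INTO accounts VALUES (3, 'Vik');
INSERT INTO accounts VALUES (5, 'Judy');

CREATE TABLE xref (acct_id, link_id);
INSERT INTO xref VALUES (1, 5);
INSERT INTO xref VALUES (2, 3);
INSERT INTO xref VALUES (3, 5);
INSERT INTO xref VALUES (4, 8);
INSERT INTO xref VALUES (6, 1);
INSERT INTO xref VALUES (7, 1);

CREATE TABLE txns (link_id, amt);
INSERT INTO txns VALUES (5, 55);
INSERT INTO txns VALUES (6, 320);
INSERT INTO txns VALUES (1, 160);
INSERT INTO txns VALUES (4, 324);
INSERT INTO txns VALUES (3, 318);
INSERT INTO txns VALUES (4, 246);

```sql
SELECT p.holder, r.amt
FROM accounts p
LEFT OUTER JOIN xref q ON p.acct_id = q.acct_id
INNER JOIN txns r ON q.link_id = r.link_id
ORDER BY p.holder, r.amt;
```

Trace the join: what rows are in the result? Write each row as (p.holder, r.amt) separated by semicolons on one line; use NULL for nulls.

Joins associate left-to-right: accounts LEFT JOIN xref on acct_id gives 7 intermediate row(s).
Then INNER JOIN `txns r` on link_id: keep only rows whose q.link_id appears in r.

(Grace, 160); (Heidi, 318); (Liam, 160); (Vik, 55); (Yara, 55)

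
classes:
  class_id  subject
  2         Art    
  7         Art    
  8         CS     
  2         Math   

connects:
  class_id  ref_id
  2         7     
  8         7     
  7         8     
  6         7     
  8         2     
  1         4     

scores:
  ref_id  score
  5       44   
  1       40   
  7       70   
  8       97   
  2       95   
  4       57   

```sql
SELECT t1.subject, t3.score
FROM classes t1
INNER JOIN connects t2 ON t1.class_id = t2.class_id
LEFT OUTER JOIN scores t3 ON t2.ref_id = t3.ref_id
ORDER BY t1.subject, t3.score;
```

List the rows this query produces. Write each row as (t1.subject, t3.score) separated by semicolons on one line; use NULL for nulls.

(Art, 70); (Art, 97); (CS, 70); (CS, 95); (Math, 70)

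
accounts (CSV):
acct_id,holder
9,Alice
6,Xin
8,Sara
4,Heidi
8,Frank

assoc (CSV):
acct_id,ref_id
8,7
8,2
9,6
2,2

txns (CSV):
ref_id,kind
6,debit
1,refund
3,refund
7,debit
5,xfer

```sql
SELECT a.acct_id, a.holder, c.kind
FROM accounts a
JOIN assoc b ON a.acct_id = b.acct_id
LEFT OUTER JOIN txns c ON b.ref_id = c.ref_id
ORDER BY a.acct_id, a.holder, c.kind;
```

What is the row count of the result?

5

Evaluate left to right. First `accounts a INNER JOIN assoc b` on acct_id: 5 row(s).
Then LEFT JOIN `txns c` on ref_id: each of those 5 rows is kept; rows whose b.ref_id has no match in c get NULL for c's columns.
Result: 5 row(s).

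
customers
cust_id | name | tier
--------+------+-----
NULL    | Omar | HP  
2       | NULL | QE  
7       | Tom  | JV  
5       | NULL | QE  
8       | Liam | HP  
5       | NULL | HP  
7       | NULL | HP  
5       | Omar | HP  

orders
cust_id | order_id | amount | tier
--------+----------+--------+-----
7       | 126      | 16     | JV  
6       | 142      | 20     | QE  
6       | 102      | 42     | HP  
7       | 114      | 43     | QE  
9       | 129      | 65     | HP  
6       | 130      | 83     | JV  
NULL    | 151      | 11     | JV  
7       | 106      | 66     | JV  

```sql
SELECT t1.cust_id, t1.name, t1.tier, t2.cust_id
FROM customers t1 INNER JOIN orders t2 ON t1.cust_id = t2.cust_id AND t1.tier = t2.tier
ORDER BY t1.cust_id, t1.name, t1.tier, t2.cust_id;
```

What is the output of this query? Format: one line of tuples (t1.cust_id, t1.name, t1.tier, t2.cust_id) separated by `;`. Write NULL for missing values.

(7, Tom, JV, 7); (7, Tom, JV, 7)

INNER JOIN keeps only pairs where the ON condition holds.
Matching on t1.cust_id = t2.cust_id AND t1.tier = t2.tier. A NULL in a compared column never satisfies the condition.
Matched pairs: 2.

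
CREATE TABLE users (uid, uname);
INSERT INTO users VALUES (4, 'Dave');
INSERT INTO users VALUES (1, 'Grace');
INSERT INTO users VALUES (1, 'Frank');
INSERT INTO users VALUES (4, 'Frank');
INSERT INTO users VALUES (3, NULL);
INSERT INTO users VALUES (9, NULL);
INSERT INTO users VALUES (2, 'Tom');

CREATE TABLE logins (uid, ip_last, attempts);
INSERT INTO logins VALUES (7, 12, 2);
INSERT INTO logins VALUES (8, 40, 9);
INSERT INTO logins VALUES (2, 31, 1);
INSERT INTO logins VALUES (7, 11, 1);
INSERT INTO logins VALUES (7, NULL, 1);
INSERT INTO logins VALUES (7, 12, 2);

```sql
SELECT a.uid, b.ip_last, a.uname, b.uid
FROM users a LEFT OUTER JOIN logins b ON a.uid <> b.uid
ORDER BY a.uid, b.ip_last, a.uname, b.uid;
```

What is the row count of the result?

LEFT JOIN keeps every row from `users`; unmatched rows get NULL for `logins`'s columns.
Matching on a.uid <> b.uid.
- a row (uid=4): matches 6 b row(s) → 6 output row(s).
- a row (uid=1): matches 6 b row(s) → 6 output row(s).
- a row (uid=1): matches 6 b row(s) → 6 output row(s).
- a row (uid=4): matches 6 b row(s) → 6 output row(s).
- a row (uid=3): matches 6 b row(s) → 6 output row(s).
- a row (uid=9): matches 6 b row(s) → 6 output row(s).
- a row (uid=2): matches 5 b row(s) → 5 output row(s).
Total: 41 rows.

41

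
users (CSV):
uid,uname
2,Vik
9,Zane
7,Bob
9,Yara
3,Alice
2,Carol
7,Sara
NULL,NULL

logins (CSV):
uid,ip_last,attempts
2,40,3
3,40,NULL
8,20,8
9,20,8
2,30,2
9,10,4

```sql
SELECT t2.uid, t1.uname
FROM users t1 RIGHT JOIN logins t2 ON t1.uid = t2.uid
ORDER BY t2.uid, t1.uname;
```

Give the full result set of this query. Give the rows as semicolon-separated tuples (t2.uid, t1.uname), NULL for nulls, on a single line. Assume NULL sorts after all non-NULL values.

(2, Carol); (2, Carol); (2, Vik); (2, Vik); (3, Alice); (8, NULL); (9, Yara); (9, Yara); (9, Zane); (9, Zane)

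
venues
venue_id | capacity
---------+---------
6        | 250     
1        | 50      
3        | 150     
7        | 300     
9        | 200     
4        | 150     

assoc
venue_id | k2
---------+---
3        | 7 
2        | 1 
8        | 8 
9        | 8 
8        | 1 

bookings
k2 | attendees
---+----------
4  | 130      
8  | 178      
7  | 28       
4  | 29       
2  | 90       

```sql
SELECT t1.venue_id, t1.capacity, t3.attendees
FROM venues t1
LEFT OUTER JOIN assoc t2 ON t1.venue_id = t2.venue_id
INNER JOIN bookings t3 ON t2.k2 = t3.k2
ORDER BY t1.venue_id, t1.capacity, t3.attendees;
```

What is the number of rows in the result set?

Step 1 — t1 LEFT JOIN t2 on venue_id → 6 row(s).
Then INNER JOIN `bookings t3` on k2: keep only rows whose t2.k2 appears in t3.
Result: 2 row(s).

2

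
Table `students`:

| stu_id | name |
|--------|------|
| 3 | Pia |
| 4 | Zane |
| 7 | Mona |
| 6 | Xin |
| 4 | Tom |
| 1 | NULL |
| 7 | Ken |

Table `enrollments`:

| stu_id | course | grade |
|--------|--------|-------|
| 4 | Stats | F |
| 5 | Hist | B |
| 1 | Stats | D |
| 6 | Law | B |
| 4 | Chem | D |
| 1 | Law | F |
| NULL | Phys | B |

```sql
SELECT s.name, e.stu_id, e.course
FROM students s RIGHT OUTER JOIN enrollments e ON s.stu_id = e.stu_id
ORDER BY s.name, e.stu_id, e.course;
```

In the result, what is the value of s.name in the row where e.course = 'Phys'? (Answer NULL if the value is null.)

NULL

RIGHT JOIN keeps every row from `enrollments`; unmatched rows get NULL for `students`'s columns.
Matching on s.stu_id = e.stu_id. A NULL in a compared column never satisfies the condition.
Matched pairs: 7; unmatched e rows kept: 2.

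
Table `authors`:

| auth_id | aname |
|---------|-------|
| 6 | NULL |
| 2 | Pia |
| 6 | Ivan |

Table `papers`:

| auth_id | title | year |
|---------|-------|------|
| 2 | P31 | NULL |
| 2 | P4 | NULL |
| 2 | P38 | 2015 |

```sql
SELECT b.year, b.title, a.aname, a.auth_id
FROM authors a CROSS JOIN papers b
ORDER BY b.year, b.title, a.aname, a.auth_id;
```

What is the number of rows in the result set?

CROSS JOIN pairs every row of `authors` with every row of `papers`: 3 × 3 = 9 rows.

9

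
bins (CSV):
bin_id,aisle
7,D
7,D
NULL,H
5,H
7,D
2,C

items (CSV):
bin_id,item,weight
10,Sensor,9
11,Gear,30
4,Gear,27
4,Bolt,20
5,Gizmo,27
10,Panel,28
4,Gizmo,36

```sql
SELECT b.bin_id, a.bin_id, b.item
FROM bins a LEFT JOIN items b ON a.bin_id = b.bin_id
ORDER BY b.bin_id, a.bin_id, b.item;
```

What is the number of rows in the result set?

6

LEFT JOIN keeps every row from `bins`; unmatched rows get NULL for `items`'s columns.
Matching on a.bin_id = b.bin_id. A NULL in a compared column never satisfies the condition.
- bin_id=7: no b row matches, row kept with b columns NULL.
- bin_id=7: no b row matches, row kept with b columns NULL.
- bin_id=NULL: no b row matches, row kept with b columns NULL.
- bin_id=5: 1 matching b row(s), so 1 row(s) emitted.
- bin_id=7: no b row matches, row kept with b columns NULL.
- bin_id=2: no b row matches, row kept with b columns NULL.
Total: 1 matched + 5 padded = 6 rows.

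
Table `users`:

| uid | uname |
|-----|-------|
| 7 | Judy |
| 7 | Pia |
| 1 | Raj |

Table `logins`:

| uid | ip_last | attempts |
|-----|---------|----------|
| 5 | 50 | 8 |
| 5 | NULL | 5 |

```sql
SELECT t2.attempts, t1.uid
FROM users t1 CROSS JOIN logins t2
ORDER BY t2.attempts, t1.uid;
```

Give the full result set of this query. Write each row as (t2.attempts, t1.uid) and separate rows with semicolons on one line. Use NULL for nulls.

(5, 1); (5, 7); (5, 7); (8, 1); (8, 7); (8, 7)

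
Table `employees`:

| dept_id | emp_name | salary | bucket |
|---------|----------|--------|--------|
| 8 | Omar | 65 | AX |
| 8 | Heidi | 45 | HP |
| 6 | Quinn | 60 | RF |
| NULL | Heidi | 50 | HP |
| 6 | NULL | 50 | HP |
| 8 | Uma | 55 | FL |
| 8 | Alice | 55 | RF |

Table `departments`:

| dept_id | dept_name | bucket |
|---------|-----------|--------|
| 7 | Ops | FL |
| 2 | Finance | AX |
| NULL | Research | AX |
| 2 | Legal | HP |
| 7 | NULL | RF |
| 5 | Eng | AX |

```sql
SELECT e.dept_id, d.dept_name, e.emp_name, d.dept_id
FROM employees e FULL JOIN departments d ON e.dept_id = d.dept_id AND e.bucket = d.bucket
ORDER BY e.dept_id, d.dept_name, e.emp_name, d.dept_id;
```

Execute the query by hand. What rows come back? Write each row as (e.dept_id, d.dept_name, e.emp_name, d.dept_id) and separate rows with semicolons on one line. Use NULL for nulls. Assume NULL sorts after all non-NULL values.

(6, NULL, Quinn, NULL); (6, NULL, NULL, NULL); (8, NULL, Alice, NULL); (8, NULL, Heidi, NULL); (8, NULL, Omar, NULL); (8, NULL, Uma, NULL); (NULL, Eng, NULL, 5); (NULL, Finance, NULL, 2); (NULL, Legal, NULL, 2); (NULL, Ops, NULL, 7); (NULL, Research, NULL, NULL); (NULL, NULL, Heidi, NULL); (NULL, NULL, NULL, 7)

FULL OUTER JOIN keeps every row from both sides; unmatched rows get NULL for the other side's columns.
Matching on e.dept_id = d.dept_id AND e.bucket = d.bucket. A NULL in a compared column never satisfies the condition.
Matched pairs: 0; unmatched e rows kept: 7; unmatched d rows kept: 6.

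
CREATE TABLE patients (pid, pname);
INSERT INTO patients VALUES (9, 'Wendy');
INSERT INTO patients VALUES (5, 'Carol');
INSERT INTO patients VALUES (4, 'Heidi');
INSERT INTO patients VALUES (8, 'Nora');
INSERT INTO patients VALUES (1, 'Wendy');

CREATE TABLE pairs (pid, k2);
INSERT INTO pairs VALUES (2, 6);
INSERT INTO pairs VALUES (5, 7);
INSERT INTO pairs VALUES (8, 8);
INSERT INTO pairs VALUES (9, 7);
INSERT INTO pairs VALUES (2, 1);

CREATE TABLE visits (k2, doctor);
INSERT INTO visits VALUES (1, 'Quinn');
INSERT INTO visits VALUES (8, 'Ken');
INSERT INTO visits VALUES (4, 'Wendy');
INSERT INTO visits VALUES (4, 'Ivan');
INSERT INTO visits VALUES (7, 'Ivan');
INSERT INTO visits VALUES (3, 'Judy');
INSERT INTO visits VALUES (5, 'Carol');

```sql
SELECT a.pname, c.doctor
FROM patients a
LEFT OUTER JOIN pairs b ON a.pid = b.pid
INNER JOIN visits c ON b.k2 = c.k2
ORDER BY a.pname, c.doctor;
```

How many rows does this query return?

3

Evaluate left to right. First `patients a LEFT JOIN pairs b` on pid: 5 row(s).
Then INNER JOIN `visits c` on k2: keep only rows whose b.k2 appears in c.
Result: 3 row(s).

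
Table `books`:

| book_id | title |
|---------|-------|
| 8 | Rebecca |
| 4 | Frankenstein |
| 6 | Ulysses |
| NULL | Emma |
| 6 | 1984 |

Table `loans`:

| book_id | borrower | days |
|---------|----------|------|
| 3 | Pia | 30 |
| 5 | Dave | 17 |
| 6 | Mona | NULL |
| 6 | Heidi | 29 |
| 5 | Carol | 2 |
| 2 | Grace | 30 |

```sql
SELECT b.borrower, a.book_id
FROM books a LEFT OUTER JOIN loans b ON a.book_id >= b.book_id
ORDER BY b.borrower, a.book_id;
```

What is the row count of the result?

LEFT JOIN keeps every row from `books`; unmatched rows get NULL for `loans`'s columns.
Matching on a.book_id >= b.book_id. A NULL in a compared column never satisfies the condition.
- book_id=8: 6 matching b row(s), so 6 row(s) emitted.
- book_id=4: 2 matching b row(s), so 2 row(s) emitted.
- book_id=6: 6 matching b row(s), so 6 row(s) emitted.
- book_id=NULL: no b row matches, row kept with b columns NULL.
- book_id=6: 6 matching b row(s), so 6 row(s) emitted.
Total: 20 matched + 1 padded = 21 rows.

21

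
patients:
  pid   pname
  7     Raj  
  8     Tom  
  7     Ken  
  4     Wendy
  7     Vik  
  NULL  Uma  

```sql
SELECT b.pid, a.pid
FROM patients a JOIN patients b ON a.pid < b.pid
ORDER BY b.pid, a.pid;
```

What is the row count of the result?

7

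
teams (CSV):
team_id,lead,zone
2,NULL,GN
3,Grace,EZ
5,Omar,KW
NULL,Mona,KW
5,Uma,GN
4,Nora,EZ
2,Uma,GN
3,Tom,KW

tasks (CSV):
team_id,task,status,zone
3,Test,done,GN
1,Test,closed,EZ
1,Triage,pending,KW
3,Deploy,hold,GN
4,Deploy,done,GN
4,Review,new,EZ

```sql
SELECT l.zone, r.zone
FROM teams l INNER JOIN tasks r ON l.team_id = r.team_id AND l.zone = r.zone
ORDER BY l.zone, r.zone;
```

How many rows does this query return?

INNER JOIN keeps only pairs where the ON condition holds.
Matching on l.team_id = r.team_id AND l.zone = r.zone. A NULL in a compared column never satisfies the condition.
- l[0] team_id=2, zone=GN → no match; dropped.
- l[1] team_id=3, zone=EZ → no match; dropped.
- l[2] team_id=5, zone=KW → no match; dropped.
- l[3] team_id=NULL, zone=KW → no match; dropped.
- l[4] team_id=5, zone=GN → no match; dropped.
- l[5] team_id=4, zone=EZ → 1 match(es) in r → 1 row(s).
- l[6] team_id=2, zone=GN → no match; dropped.
- l[7] team_id=3, zone=KW → no match; dropped.
Total: 1 rows.

1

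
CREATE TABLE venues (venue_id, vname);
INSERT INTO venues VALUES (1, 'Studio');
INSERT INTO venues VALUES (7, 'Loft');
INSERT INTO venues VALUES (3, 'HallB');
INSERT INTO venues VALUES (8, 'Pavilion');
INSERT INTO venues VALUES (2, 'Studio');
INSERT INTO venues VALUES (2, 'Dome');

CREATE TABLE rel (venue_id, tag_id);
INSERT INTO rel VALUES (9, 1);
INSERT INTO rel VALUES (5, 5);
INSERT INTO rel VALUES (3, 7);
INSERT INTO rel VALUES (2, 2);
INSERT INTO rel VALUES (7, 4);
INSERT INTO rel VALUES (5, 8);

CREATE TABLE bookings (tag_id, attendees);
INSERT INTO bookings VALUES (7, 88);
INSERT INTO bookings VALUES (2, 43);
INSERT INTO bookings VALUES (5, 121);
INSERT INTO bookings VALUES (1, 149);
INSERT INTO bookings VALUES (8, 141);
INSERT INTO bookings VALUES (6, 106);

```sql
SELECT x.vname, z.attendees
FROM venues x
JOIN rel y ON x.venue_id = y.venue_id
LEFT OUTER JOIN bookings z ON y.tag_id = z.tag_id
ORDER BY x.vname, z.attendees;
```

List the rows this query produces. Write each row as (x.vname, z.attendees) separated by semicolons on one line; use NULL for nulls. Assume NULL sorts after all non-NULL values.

Joins associate left-to-right: venues INNER JOIN rel on venue_id gives 4 intermediate row(s).
Then LEFT JOIN `bookings z` on tag_id: each of those 4 rows is kept; rows whose y.tag_id has no match in z get NULL for z's columns.

(Dome, 43); (HallB, 88); (Loft, NULL); (Studio, 43)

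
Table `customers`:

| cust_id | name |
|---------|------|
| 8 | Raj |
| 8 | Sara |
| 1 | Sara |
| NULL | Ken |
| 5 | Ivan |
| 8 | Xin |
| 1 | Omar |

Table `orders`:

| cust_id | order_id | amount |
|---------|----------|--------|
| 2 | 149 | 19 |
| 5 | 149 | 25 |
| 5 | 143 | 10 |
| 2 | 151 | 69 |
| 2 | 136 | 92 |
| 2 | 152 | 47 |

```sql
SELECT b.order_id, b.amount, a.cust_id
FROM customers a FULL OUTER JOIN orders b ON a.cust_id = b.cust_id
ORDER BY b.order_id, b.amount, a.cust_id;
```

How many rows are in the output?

FULL OUTER JOIN keeps every row from both sides; unmatched rows get NULL for the other side's columns.
Matching on a.cust_id = b.cust_id. A NULL in a compared column never satisfies the condition.
- a[0] cust_id=8 → no match; kept with NULLs on the b side.
- a[1] cust_id=8 → no match; kept with NULLs on the b side.
- a[2] cust_id=1 → no match; kept with NULLs on the b side.
- a[3] cust_id=NULL → no match; kept with NULLs on the b side.
- a[4] cust_id=5 → 2 match(es) in b → 2 row(s).
- a[5] cust_id=8 → no match; kept with NULLs on the b side.
- a[6] cust_id=1 → no match; kept with NULLs on the b side.
- 4 row(s) from b found no a partner → padded with NULL.
Total: 2 matched + 10 padded = 12 rows.

12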